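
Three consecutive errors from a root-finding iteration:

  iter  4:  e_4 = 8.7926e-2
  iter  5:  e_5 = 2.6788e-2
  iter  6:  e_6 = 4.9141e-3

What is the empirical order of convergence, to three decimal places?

1.427

p ≈ ln(e_6/e_5) / ln(e_5/e_4)
  = ln(4.9141e-3/2.6788e-2) / ln(2.6788e-2/8.7926e-2)
  = ln(0.183444) / ln(0.304665)
  = -1.695846 / -1.188542 ≈ 1.426829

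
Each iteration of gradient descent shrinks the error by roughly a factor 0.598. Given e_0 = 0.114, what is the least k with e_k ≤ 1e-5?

19

After k steps, e_k ≈ 0.114·0.598^k.
Need 0.598^k ≤ 1e-5/0.114 = 8.77193e-05.
k ≥ ln(8.77193e-05)/ln(0.598) = -9.3414/-0.51416 = 18.168.
Smallest integer k = 19.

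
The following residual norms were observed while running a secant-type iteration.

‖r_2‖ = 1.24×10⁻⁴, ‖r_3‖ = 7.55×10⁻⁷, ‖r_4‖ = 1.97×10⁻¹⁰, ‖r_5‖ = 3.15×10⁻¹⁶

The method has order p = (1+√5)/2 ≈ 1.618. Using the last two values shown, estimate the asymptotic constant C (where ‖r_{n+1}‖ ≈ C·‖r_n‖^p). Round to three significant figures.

1.59

C ≈ ‖r_5‖ / ‖r_4‖^1.618
  = 3.15×10⁻¹⁶ / (1.97×10⁻¹⁰)^1.618
  = 3.15×10⁻¹⁶ / 1.979e-16 ≈ 1.5917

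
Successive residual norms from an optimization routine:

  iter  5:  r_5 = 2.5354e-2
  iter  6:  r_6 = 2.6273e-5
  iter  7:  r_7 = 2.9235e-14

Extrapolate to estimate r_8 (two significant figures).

4.0e-41

First estimate the order: p ≈ ln(r_7/r_6) / ln(r_6/r_5) = ln(2.9235e-14/2.6273e-5)/ln(2.6273e-5/2.5354e-2) = ln(1.11274e-09)/ln(0.00103625) ≈ 3.0000.
Then r_8 ≈ r_7·(r_7/r_6)^p = 2.9235e-14·(1.11274e-09)^3.0000 = 2.9235e-14·1.37778e-27 ≈ 4.028e-41.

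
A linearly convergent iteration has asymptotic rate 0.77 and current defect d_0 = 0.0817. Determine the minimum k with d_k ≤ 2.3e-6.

After k steps, d_k ≈ 0.0817·0.77^k.
Need 0.77^k ≤ 2.3e-6/0.0817 = 2.81518e-05.
k ≥ ln(2.81518e-05)/ln(0.77) = -10.4779/-0.26136 = 40.090.
Smallest integer k = 41.

41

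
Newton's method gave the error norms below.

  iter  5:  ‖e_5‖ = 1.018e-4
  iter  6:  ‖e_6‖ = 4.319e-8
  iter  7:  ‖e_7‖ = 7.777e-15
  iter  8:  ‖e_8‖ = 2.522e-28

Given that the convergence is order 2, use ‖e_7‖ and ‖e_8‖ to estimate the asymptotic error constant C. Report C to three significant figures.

C ≈ ‖e_8‖ / ‖e_7‖^2
  = 2.522e-28 / (7.777e-15)^2
  = 2.522e-28 / 6.04817e-29 ≈ 4.1699

4.17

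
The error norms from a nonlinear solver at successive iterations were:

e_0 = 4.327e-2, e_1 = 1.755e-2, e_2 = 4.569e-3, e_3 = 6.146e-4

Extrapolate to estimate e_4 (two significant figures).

First estimate the order: p ≈ ln(e_3/e_2) / ln(e_2/e_1) = ln(6.146e-4/4.569e-3)/ln(4.569e-3/1.755e-2) = ln(0.134515)/ln(0.260342) ≈ 1.4907.
Then e_4 ≈ e_3·(e_3/e_2)^p = 6.146e-4·(0.134515)^1.4907 = 6.146e-4·0.0502642 ≈ 3.089e-05.

3.1e-5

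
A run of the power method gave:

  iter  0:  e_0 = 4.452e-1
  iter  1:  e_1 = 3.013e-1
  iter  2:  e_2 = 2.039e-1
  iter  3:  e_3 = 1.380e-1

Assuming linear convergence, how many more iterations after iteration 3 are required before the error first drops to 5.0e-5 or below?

21

Rate ρ ≈ e_3/e_2 = 1.380e-1/2.039e-1 = 0.6768.
After j more steps, e_{3+j} ≈ 1.380e-1·ρ^j; need ρ^j ≤ 5.0e-5/1.380e-1 = 0.000362319.
j ≥ ln(0.000362319)/ln(0.6768) = -7.9230/-0.39038 = 20.296.
So 21 more iterations are needed.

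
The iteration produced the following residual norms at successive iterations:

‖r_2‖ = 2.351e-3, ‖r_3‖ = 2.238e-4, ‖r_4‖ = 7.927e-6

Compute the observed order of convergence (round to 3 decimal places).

p ≈ ln(‖r_4‖/‖r_3‖) / ln(‖r_3‖/‖r_2‖)
  = ln(7.927e-6/2.238e-4) / ln(2.238e-4/2.351e-3)
  = ln(0.03542) / ln(0.0951935)
  = -3.340479 / -2.351844 ≈ 1.420366

1.420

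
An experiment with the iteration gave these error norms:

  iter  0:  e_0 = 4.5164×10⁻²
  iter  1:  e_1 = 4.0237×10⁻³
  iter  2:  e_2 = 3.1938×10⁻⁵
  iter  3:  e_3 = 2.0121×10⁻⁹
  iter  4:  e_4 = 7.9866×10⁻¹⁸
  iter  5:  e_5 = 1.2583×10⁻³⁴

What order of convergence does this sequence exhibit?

2

Consecutive ratios: e_5/e_4 = 1.2583×10⁻³⁴/7.9866×10⁻¹⁸ = 1.57551e-17, e_4/e_3 = 7.9866×10⁻¹⁸/2.0121×10⁻⁹ = 3.96929e-09.
p ≈ ln(1.57551e-17)/ln(3.96929e-09) = -38.6894/-19.3447 ≈ 2.00.
So the convergence is quadratic (order 2).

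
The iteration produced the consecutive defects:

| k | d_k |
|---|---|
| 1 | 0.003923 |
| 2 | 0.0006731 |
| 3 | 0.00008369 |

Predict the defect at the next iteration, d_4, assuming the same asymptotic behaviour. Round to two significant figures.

First estimate the order: p ≈ ln(d_3/d_2) / ln(d_2/d_1) = ln(0.00008369/0.0006731)/ln(0.0006731/0.003923) = ln(0.124335)/ln(0.171578) ≈ 1.1827.
Then d_4 ≈ d_3·(d_3/d_2)^p = 0.00008369·(0.124335)^1.1827 = 0.00008369·0.0849524 ≈ 7.11e-06.

7.1e-6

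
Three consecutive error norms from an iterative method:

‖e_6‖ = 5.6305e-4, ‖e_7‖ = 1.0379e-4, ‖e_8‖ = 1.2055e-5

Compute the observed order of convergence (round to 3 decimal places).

p ≈ ln(‖e_8‖/‖e_7‖) / ln(‖e_7‖/‖e_6‖)
  = ln(1.2055e-5/1.0379e-4) / ln(1.0379e-4/5.6305e-4)
  = ln(0.116148) / ln(0.184335)
  = -2.152890 / -1.691001 ≈ 1.273145

1.273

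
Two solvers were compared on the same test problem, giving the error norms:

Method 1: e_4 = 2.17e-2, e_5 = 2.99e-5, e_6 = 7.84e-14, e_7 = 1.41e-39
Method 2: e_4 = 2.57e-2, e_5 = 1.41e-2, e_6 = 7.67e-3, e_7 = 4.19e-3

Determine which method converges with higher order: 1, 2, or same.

Method 1: p ≈ ln(1.41e-39/7.84e-14)/ln(7.84e-14/2.99e-5) ≈ 3.00.
Method 2: p ≈ ln(4.19e-3/7.67e-3)/ln(7.67e-3/1.41e-2) ≈ 0.99.
Method 1 has the higher order (≈3.0 vs ≈1.0).

1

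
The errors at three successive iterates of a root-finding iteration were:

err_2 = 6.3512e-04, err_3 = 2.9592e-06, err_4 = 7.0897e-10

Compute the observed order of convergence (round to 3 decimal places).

p ≈ ln(err_4/err_3) / ln(err_3/err_2)
  = ln(7.0897e-10/2.9592e-06) / ln(2.9592e-06/6.3512e-04)
  = ln(0.000239582) / ln(0.00465928)
  = -8.336615 / -5.368894 ≈ 1.552762

1.553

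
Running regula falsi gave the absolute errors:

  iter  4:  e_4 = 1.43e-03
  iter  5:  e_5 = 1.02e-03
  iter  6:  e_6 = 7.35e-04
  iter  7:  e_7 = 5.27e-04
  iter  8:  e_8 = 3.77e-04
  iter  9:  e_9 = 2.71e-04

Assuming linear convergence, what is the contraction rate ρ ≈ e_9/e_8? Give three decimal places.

0.719

ρ ≈ e_9/e_8 = 2.71e-04/3.77e-04 = 0.71883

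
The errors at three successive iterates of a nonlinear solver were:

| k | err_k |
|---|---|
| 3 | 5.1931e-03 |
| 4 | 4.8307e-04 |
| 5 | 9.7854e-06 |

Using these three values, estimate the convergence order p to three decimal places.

1.642

p ≈ ln(err_5/err_4) / ln(err_4/err_3)
  = ln(9.7854e-06/4.8307e-04) / ln(4.8307e-04/5.1931e-03)
  = ln(0.0202567) / ln(0.0930215)
  = -3.899270 / -2.374925 ≈ 1.641850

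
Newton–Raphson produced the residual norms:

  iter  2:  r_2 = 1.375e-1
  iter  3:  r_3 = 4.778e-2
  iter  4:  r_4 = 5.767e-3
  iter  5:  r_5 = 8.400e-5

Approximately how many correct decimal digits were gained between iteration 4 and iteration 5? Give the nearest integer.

2

Digits gained ≈ log₁₀(r_4/r_5) = log₁₀(5.767e-3/8.400e-5) = log₁₀(68.6548) ≈ 1.837.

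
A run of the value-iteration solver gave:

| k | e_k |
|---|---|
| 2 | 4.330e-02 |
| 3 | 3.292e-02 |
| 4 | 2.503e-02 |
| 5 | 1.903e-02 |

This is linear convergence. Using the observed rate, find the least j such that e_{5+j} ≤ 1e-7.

Rate ρ ≈ e_5/e_4 = 1.903e-02/2.503e-02 = 0.7603.
After j more steps, e_{5+j} ≈ 1.903e-02·ρ^j; need ρ^j ≤ 1e-7/1.903e-02 = 5.25486e-06.
j ≥ ln(5.25486e-06)/ln(0.7603) = -12.1564/-0.27404 = 44.360.
So 45 more iterations are needed.

45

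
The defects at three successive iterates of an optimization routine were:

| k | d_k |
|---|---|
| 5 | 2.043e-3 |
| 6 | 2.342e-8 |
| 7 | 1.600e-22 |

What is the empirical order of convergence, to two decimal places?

2.87

p ≈ ln(d_7/d_6) / ln(d_6/d_5)
  = ln(1.600e-22/2.342e-8) / ln(2.342e-8/2.043e-3)
  = ln(6.83177e-15) / ln(1.14635e-05)
  = -32.61719 / -11.37634 ≈ 2.86711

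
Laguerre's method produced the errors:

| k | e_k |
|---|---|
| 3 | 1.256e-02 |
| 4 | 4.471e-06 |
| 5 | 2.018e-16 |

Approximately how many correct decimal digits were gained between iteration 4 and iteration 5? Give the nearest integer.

10

Digits gained ≈ log₁₀(e_4/e_5) = log₁₀(4.471e-06/2.018e-16) = log₁₀(2.21556e+10) ≈ 10.345.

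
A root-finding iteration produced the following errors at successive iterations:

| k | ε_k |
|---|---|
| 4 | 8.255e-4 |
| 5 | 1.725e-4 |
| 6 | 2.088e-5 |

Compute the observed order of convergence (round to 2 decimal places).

p ≈ ln(ε_6/ε_5) / ln(ε_5/ε_4)
  = ln(2.088e-5/1.725e-4) / ln(1.725e-4/8.255e-4)
  = ln(0.121043) / ln(0.208964)
  = -2.11161 / -1.56559 ≈ 1.34876

1.35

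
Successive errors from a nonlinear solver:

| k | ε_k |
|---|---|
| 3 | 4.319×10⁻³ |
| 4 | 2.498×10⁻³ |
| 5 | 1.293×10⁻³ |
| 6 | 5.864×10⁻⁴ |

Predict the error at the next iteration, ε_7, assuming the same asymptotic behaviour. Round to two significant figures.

First estimate the order: p ≈ ln(ε_6/ε_5) / ln(ε_5/ε_4) = ln(5.864×10⁻⁴/1.293×10⁻³)/ln(1.293×10⁻³/2.498×10⁻³) = ln(0.453519)/ln(0.517614) ≈ 1.2007.
Then ε_7 ≈ ε_6·(ε_6/ε_5)^p = 5.864×10⁻⁴·(0.453519)^1.2007 = 5.864×10⁻⁴·0.386967 ≈ 0.0002269.

2.3e-4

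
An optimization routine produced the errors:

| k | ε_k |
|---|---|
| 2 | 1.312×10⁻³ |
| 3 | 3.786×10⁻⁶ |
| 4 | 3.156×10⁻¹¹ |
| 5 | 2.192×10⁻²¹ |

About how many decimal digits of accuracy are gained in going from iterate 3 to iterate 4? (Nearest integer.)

5

Digits gained ≈ log₁₀(ε_3/ε_4) = log₁₀(3.786×10⁻⁶/3.156×10⁻¹¹) = log₁₀(119962) ≈ 5.079.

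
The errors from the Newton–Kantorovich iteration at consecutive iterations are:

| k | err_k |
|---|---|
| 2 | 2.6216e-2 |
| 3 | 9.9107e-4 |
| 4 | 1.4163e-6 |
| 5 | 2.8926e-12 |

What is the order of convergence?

2

Consecutive ratios: err_5/err_4 = 2.8926e-12/1.4163e-6 = 2.04236e-06, err_4/err_3 = 1.4163e-6/9.9107e-4 = 0.00142906.
p ≈ ln(2.04236e-06)/ln(0.00142906) = -13.1014/-6.5507 ≈ 2.00.
So the convergence is quadratic (order 2).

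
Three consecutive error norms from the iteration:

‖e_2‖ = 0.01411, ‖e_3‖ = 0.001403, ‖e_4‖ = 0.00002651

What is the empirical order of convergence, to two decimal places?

p ≈ ln(‖e_4‖/‖e_3‖) / ln(‖e_3‖/‖e_2‖)
  = ln(0.00002651/0.001403) / ln(0.001403/0.01411)
  = ln(0.0188952) / ln(0.099433)
  = -3.96885 / -2.30827 ≈ 1.71940

1.72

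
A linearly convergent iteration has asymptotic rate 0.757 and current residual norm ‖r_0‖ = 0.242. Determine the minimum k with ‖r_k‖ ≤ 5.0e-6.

39

After k steps, ‖r_k‖ ≈ 0.242·0.757^k.
Need 0.757^k ≤ 5.0e-6/0.242 = 2.06612e-05.
k ≥ ln(2.06612e-05)/ln(0.757) = -10.7873/-0.27839 = 38.749.
Smallest integer k = 39.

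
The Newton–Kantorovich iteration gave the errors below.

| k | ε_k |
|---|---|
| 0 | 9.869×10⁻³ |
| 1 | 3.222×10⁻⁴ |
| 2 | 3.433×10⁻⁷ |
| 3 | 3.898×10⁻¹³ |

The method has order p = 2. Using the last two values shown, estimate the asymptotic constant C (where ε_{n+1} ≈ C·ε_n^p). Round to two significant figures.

3.3

C ≈ ε_3 / ε_2^2
  = 3.898×10⁻¹³ / (3.433×10⁻⁷)^2
  = 3.898×10⁻¹³ / 1.17855e-13 ≈ 3.3075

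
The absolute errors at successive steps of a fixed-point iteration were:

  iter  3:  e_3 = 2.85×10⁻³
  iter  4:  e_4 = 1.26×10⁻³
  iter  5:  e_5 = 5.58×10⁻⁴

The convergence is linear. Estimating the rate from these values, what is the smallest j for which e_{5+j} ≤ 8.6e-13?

Rate ρ ≈ e_5/e_4 = 5.58×10⁻⁴/1.26×10⁻³ = 0.4429.
After j more steps, e_{5+j} ≈ 5.58×10⁻⁴·ρ^j; need ρ^j ≤ 8.6e-13/5.58×10⁻⁴ = 1.54122e-09.
j ≥ ln(1.54122e-09)/ln(0.4429) = -20.2907/-0.81441 = 24.915.
So 25 more iterations are needed.

25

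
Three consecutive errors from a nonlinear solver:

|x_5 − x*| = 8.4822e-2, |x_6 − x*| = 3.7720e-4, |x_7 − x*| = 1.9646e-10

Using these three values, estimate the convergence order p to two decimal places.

2.67

p ≈ ln(|x_7 − x*|/|x_6 − x*|) / ln(|x_6 − x*|/|x_5 − x*|)
  = ln(1.9646e-10/3.7720e-4) / ln(3.7720e-4/8.4822e-2)
  = ln(5.20838e-07) / ln(0.00444696)
  = -14.46783 / -5.41553 ≈ 2.67154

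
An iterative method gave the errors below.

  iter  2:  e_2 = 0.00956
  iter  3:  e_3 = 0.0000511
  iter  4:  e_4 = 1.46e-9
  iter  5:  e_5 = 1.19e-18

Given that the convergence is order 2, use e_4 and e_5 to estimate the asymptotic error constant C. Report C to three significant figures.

C ≈ e_5 / e_4^2
  = 1.19e-18 / (1.46e-9)^2
  = 1.19e-18 / 2.1316e-18 ≈ 0.55827

0.558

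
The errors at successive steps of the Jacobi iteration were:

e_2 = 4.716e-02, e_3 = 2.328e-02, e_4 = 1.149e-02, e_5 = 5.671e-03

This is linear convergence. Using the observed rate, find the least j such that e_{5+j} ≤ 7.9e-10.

23

Rate ρ ≈ e_5/e_4 = 5.671e-03/1.149e-02 = 0.4936.
After j more steps, e_{5+j} ≈ 5.671e-03·ρ^j; need ρ^j ≤ 7.9e-10/5.671e-03 = 1.39305e-07.
j ≥ ln(1.39305e-07)/ln(0.4936) = -15.7866/-0.70603 = 22.360.
So 23 more iterations are needed.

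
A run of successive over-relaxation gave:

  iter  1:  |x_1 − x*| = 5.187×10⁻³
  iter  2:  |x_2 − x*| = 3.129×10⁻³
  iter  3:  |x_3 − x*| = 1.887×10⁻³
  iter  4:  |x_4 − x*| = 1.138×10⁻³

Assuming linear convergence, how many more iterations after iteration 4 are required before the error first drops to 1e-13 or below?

46

Rate ρ ≈ |x_4 − x*|/|x_3 − x*| = 1.138×10⁻³/1.887×10⁻³ = 0.6031.
After j more steps, |x_{4+j} − x*| ≈ 1.138×10⁻³·ρ^j; need ρ^j ≤ 1e-13/1.138×10⁻³ = 8.78735e-11.
j ≥ ln(8.78735e-11)/ln(0.6031) = -23.1551/-0.50567 = 45.791.
So 46 more iterations are needed.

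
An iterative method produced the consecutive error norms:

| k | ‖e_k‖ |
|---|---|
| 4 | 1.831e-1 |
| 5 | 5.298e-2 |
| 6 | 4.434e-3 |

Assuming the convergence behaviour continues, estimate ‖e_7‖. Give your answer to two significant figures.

First estimate the order: p ≈ ln(‖e_6‖/‖e_5‖) / ln(‖e_5‖/‖e_4‖) = ln(4.434e-3/5.298e-2)/ln(5.298e-2/1.831e-1) = ln(0.083692)/ln(0.28935) ≈ 2.0003.
Then ‖e_7‖ ≈ ‖e_6‖·(‖e_6‖/‖e_5‖)^p = 4.434e-3·(0.083692)^2.0003 = 4.434e-3·0.00699914 ≈ 3.103e-05.

3.1e-5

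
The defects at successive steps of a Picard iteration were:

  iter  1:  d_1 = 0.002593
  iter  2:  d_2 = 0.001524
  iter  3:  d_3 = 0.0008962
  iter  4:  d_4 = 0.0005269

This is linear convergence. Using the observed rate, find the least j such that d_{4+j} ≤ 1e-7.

Rate ρ ≈ d_4/d_3 = 0.0005269/0.0008962 = 0.5879.
After j more steps, d_{4+j} ≈ 0.0005269·ρ^j; need ρ^j ≤ 1e-7/0.0005269 = 0.000189789.
j ≥ ln(0.000189789)/ln(0.5879) = -8.5696/-0.53120 = 16.133.
So 17 more iterations are needed.

17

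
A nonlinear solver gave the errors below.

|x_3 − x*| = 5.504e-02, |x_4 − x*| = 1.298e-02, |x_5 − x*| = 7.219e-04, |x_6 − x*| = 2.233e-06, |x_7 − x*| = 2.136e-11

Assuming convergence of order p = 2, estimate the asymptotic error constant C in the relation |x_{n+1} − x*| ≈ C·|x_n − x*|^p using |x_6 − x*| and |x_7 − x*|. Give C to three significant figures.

4.28

C ≈ |x_7 − x*| / |x_6 − x*|^2
  = 2.136e-11 / (2.233e-06)^2
  = 2.136e-11 / 4.98629e-12 ≈ 4.2837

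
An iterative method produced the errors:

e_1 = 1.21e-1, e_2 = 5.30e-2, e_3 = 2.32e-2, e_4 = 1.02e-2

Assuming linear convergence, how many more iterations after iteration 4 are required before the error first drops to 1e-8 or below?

Rate ρ ≈ e_4/e_3 = 1.02e-2/2.32e-2 = 0.4397.
After j more steps, e_{4+j} ≈ 1.02e-2·ρ^j; need ρ^j ≤ 1e-8/1.02e-2 = 9.80392e-07.
j ≥ ln(9.80392e-07)/ln(0.4397) = -13.8353/-0.82166 = 16.838.
So 17 more iterations are needed.

17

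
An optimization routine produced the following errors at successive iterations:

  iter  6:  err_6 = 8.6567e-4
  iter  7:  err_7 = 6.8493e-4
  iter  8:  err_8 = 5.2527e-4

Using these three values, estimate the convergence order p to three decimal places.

p ≈ ln(err_8/err_7) / ln(err_7/err_6)
  = ln(5.2527e-4/6.8493e-4) / ln(6.8493e-4/8.6567e-4)
  = ln(0.766896) / ln(0.791214)
  = -0.265404 / -0.234187 ≈ 1.133299

1.133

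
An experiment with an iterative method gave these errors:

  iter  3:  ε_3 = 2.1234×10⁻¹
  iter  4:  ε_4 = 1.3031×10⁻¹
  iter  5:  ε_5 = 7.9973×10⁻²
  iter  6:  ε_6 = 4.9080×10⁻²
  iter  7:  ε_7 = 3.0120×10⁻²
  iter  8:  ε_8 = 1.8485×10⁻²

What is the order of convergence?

1

Consecutive ratios: ε_8/ε_7 = 1.8485×10⁻²/3.0120×10⁻² = 0.613712, ε_7/ε_6 = 3.0120×10⁻²/4.9080×10⁻² = 0.613692.
p ≈ ln(0.613712)/ln(0.613692) = -0.4882/-0.4883 ≈ 1.00.
So the convergence is linear (order 1).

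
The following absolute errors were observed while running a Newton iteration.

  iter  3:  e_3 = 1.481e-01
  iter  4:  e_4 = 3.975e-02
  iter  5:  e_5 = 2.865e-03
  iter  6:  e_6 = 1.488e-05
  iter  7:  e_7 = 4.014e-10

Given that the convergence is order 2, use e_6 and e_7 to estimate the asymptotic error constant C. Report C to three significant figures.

1.81

C ≈ e_7 / e_6^2
  = 4.014e-10 / (1.488e-05)^2
  = 4.014e-10 / 2.21414e-10 ≈ 1.8129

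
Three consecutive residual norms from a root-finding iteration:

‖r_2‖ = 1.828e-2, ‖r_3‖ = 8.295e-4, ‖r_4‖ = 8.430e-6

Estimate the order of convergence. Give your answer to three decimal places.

p ≈ ln(‖r_4‖/‖r_3‖) / ln(‖r_3‖/‖r_2‖)
  = ln(8.430e-6/8.295e-4) / ln(8.295e-4/1.828e-2)
  = ln(0.0101627) / ln(0.0453775)
  = -4.589031 / -3.092739 ≈ 1.483808

1.484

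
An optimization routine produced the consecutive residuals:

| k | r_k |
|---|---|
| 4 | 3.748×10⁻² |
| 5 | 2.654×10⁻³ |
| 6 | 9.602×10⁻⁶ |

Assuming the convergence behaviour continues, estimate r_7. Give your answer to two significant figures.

First estimate the order: p ≈ ln(r_6/r_5) / ln(r_5/r_4) = ln(9.602×10⁻⁶/2.654×10⁻³)/ln(2.654×10⁻³/3.748×10⁻²) = ln(0.00361794)/ln(0.0708111) ≈ 2.1233.
Then r_7 ≈ r_6·(r_6/r_5)^p = 9.602×10⁻⁶·(0.00361794)^2.1233 = 9.602×10⁻⁶·6.54457e-06 ≈ 6.284e-11.

6.3e-11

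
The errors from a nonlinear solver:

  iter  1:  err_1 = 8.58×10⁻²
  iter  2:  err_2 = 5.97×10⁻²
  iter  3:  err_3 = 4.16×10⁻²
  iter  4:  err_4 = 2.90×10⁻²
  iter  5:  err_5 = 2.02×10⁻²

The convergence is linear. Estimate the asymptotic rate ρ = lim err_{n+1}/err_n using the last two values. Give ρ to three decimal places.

0.697

ρ ≈ err_5/err_4 = 2.02×10⁻²/2.90×10⁻² = 0.69655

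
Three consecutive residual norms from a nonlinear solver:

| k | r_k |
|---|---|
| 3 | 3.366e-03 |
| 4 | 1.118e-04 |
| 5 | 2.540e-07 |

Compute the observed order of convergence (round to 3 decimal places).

1.788

p ≈ ln(r_5/r_4) / ln(r_4/r_3)
  = ln(2.540e-07/1.118e-04) / ln(1.118e-04/3.366e-03)
  = ln(0.00227191) / ln(0.0332145)
  = -6.087134 / -3.404769 ≈ 1.787826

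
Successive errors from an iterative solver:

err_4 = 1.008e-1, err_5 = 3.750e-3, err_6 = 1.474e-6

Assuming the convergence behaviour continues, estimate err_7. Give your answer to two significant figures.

1.1e-14

First estimate the order: p ≈ ln(err_6/err_5) / ln(err_5/err_4) = ln(1.474e-6/3.750e-3)/ln(3.750e-3/1.008e-1) = ln(0.000393067)/ln(0.0372024) ≈ 2.3824.
Then err_7 ≈ err_6·(err_6/err_5)^p = 1.474e-6·(0.000393067)^2.3824 = 1.474e-6·7.70295e-09 ≈ 1.135e-14.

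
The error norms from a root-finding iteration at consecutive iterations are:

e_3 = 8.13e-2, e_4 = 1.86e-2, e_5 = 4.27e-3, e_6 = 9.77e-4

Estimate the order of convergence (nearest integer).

Consecutive ratios: e_6/e_5 = 9.77e-4/4.27e-3 = 0.228806, e_5/e_4 = 4.27e-3/1.86e-2 = 0.22957.
p ≈ ln(0.228806)/ln(0.22957) = -1.4749/-1.4715 ≈ 1.00.
So the convergence is linear (order 1).

1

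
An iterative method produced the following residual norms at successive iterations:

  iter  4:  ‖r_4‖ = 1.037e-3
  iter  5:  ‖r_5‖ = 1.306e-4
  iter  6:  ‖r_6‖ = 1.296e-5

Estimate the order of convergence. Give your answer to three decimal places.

1.115

p ≈ ln(‖r_6‖/‖r_5‖) / ln(‖r_5‖/‖r_4‖)
  = ln(1.296e-5/1.306e-4) / ln(1.306e-4/1.037e-3)
  = ln(0.0992343) / ln(0.12594)
  = -2.310272 / -2.071950 ≈ 1.115023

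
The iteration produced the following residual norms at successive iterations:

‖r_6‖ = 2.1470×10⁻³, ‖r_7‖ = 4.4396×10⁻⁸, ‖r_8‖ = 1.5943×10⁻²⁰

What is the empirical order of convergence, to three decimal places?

p ≈ ln(‖r_8‖/‖r_7‖) / ln(‖r_7‖/‖r_6‖)
  = ln(1.5943×10⁻²⁰/4.4396×10⁻⁸) / ln(4.4396×10⁻⁸/2.1470×10⁻³)
  = ln(3.59109e-13) / ln(2.06782e-05)
  = -28.655150 / -10.786431 ≈ 2.656592

2.657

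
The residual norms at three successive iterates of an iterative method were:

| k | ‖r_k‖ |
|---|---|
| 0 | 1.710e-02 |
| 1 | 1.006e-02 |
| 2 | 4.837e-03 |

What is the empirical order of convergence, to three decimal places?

p ≈ ln(‖r_2‖/‖r_1‖) / ln(‖r_1‖/‖r_0‖)
  = ln(4.837e-03/1.006e-02) / ln(1.006e-02/1.710e-02)
  = ln(0.480815) / ln(0.588304)
  = -0.732273 / -0.530511 ≈ 1.380316

1.380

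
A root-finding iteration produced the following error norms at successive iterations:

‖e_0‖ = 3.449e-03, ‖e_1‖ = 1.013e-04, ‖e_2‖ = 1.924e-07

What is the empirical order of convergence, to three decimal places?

1.776

p ≈ ln(‖e_2‖/‖e_1‖) / ln(‖e_1‖/‖e_0‖)
  = ln(1.924e-07/1.013e-04) / ln(1.013e-04/3.449e-03)
  = ln(0.00189931) / ln(0.0293708)
  = -6.266265 / -3.527754 ≈ 1.776276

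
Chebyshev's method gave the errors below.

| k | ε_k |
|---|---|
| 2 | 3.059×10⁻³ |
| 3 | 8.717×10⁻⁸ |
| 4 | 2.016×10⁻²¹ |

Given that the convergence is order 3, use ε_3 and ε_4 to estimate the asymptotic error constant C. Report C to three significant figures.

3.04

C ≈ ε_4 / ε_3^3
  = 2.016×10⁻²¹ / (8.717×10⁻⁸)^3
  = 2.016×10⁻²¹ / 6.62371e-22 ≈ 3.0436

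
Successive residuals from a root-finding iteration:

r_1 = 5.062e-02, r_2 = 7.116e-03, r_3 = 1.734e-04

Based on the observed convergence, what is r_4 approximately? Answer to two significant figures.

First estimate the order: p ≈ ln(r_3/r_2) / ln(r_2/r_1) = ln(1.734e-04/7.116e-03)/ln(7.116e-03/5.062e-02) = ln(0.0243676)/ln(0.140577) ≈ 1.8932.
Then r_4 ≈ r_3·(r_3/r_2)^p = 1.734e-04·(0.0243676)^1.8932 = 1.734e-04·0.000882905 ≈ 1.531e-07.

1.5e-7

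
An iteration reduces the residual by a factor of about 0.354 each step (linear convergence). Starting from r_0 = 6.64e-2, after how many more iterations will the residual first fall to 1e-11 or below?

After k steps, r_k ≈ 6.64e-2·0.354^k.
Need 0.354^k ≤ 1e-11/6.64e-2 = 1.50602e-10.
k ≥ ln(1.50602e-10)/ln(0.354) = -22.6164/-1.03846 = 21.779.
Smallest integer k = 22.

22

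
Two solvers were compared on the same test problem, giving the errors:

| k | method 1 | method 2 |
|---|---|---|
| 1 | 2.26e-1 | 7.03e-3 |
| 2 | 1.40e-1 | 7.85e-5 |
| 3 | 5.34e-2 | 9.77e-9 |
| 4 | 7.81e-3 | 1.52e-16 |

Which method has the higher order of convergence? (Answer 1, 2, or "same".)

Method 1: p ≈ ln(7.81e-3/5.34e-2)/ln(5.34e-2/1.40e-1) ≈ 1.99.
Method 2: p ≈ ln(1.52e-16/9.77e-9)/ln(9.77e-9/7.85e-5) ≈ 2.00.
Both orders ≈ 2.0 — effectively the same.

same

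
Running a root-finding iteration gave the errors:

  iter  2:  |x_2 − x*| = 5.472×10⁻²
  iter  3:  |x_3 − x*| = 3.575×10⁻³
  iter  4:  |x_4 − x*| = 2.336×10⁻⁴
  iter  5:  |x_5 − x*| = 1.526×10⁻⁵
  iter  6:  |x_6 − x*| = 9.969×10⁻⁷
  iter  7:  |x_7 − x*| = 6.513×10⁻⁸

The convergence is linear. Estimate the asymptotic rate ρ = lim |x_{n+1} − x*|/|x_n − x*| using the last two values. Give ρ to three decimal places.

ρ ≈ |x_7 − x*|/|x_6 − x*| = 6.513×10⁻⁸/9.969×10⁻⁷ = 0.06533

0.065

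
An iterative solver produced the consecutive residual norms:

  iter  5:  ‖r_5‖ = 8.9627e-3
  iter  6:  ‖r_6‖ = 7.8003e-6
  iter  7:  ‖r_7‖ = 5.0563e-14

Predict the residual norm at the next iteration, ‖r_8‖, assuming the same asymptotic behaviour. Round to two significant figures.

6.2e-36

First estimate the order: p ≈ ln(‖r_7‖/‖r_6‖) / ln(‖r_6‖/‖r_5‖) = ln(5.0563e-14/7.8003e-6)/ln(7.8003e-6/8.9627e-3) = ln(6.48219e-09)/ln(0.000870307) ≈ 2.6756.
Then ‖r_8‖ ≈ ‖r_7‖·(‖r_7‖/‖r_6‖)^p = 5.0563e-14·(6.48219e-09)^2.6756 = 5.0563e-14·1.23436e-22 ≈ 6.241e-36.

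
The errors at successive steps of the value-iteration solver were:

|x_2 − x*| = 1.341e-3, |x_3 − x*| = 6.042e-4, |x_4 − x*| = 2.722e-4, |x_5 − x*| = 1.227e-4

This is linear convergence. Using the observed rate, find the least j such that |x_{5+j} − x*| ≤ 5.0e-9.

13

Rate ρ ≈ |x_5 − x*|/|x_4 − x*| = 1.227e-4/2.722e-4 = 0.4508.
After j more steps, |x_{5+j} − x*| ≈ 1.227e-4·ρ^j; need ρ^j ≤ 5.0e-9/1.227e-4 = 4.07498e-05.
j ≥ ln(4.07498e-05)/ln(0.4508) = -10.1081/-0.79673 = 12.687.
So 13 more iterations are needed.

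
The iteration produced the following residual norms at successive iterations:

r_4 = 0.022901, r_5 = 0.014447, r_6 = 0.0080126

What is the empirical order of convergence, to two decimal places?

1.28

p ≈ ln(r_6/r_5) / ln(r_5/r_4)
  = ln(0.0080126/0.014447) / ln(0.014447/0.022901)
  = ln(0.55462) / ln(0.630846)
  = -0.58947 / -0.46069 ≈ 1.27954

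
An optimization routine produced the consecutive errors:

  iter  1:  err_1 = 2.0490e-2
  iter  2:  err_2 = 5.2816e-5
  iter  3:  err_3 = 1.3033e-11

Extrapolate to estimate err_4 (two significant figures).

1.8e-28

First estimate the order: p ≈ ln(err_3/err_2) / ln(err_2/err_1) = ln(1.3033e-11/5.2816e-5)/ln(5.2816e-5/2.0490e-2) = ln(2.46762e-07)/ln(0.00257765) ≈ 2.5525.
Then err_4 ≈ err_3·(err_3/err_2)^p = 1.3033e-11·(2.46762e-07)^2.5525 = 1.3033e-11·1.36079e-17 ≈ 1.774e-28.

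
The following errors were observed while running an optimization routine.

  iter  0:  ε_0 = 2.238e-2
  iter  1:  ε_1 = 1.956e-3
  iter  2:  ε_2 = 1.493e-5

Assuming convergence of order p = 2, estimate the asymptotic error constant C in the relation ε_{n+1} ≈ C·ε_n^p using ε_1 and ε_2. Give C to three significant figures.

3.90

C ≈ ε_2 / ε_1^2
  = 1.493e-5 / (1.956e-3)^2
  = 1.493e-5 / 3.82594e-06 ≈ 3.9023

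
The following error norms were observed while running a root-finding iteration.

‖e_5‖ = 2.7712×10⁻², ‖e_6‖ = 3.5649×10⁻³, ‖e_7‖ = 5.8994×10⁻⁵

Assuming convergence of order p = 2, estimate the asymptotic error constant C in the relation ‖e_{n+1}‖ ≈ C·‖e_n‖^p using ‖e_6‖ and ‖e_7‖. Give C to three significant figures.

4.64

C ≈ ‖e_7‖ / ‖e_6‖^2
  = 5.8994×10⁻⁵ / (3.5649×10⁻³)^2
  = 5.8994×10⁻⁵ / 1.27085e-05 ≈ 4.6421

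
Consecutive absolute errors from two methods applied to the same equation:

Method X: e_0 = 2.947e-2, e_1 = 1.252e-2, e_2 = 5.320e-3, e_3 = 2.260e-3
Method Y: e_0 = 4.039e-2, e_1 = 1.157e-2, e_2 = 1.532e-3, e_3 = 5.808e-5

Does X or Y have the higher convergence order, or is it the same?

Method X: p ≈ ln(2.260e-3/5.320e-3)/ln(5.320e-3/1.252e-2) ≈ 1.00.
Method Y: p ≈ ln(5.808e-5/1.532e-3)/ln(1.532e-3/1.157e-2) ≈ 1.62.
Method Y has the higher order (≈1.6 vs ≈1.0).

Y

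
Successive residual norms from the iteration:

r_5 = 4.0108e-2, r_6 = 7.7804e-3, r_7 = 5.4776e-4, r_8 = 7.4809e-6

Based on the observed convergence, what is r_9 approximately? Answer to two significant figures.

7.2e-9

First estimate the order: p ≈ ln(r_8/r_7) / ln(r_7/r_6) = ln(7.4809e-6/5.4776e-4)/ln(5.4776e-4/7.7804e-3) = ln(0.0136573)/ln(0.0704025) ≈ 1.6180.
Then r_9 ≈ r_8·(r_8/r_7)^p = 7.4809e-6·(0.0136573)^1.6180 = 7.4809e-6·0.000961657 ≈ 7.194e-09.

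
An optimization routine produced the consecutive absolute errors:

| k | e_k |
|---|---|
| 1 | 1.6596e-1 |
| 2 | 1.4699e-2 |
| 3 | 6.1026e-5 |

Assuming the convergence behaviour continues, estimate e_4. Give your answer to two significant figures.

First estimate the order: p ≈ ln(e_3/e_2) / ln(e_2/e_1) = ln(6.1026e-5/1.4699e-2)/ln(1.4699e-2/1.6596e-1) = ln(0.00415171)/ln(0.0885695) ≈ 2.2625.
Then e_4 ≈ e_3·(e_3/e_2)^p = 6.1026e-5·(0.00415171)^2.2625 = 6.1026e-5·4.08544e-06 ≈ 2.493e-10.

2.5e-10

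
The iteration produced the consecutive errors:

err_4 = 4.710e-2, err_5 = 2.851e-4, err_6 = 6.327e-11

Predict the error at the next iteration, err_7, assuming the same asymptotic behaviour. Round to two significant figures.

6.9e-31

First estimate the order: p ≈ ln(err_6/err_5) / ln(err_5/err_4) = ln(6.327e-11/2.851e-4)/ln(2.851e-4/4.710e-2) = ln(2.21922e-07)/ln(0.00605308) ≈ 2.9999.
Then err_7 ≈ err_6·(err_6/err_5)^p = 6.327e-11·(2.21922e-07)^2.9999 = 6.327e-11·1.09463e-20 ≈ 6.926e-31.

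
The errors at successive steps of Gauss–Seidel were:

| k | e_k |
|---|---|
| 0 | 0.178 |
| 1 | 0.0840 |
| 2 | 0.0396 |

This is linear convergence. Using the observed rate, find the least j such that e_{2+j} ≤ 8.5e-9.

Rate ρ ≈ e_2/e_1 = 0.0396/0.0840 = 0.4714.
After j more steps, e_{2+j} ≈ 0.0396·ρ^j; need ρ^j ≤ 8.5e-9/0.0396 = 2.14646e-07.
j ≥ ln(2.14646e-07)/ln(0.4714) = -15.3543/-0.75205 = 20.417.
So 21 more iterations are needed.

21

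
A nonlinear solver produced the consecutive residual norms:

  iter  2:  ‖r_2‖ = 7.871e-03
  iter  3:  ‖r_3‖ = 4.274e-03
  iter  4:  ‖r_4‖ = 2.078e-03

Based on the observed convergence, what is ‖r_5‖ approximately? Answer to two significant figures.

First estimate the order: p ≈ ln(‖r_4‖/‖r_3‖) / ln(‖r_3‖/‖r_2‖) = ln(2.078e-03/4.274e-03)/ln(4.274e-03/7.871e-03) = ln(0.486196)/ln(0.543006) ≈ 1.1810.
Then ‖r_5‖ ≈ ‖r_4‖·(‖r_4‖/‖r_3‖)^p = 2.078e-03·(0.486196)^1.1810 = 2.078e-03·0.426702 ≈ 0.0008867.

8.9e-4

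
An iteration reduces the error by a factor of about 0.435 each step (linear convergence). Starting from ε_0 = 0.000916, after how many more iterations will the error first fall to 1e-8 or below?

14

After k steps, ε_k ≈ 0.000916·0.435^k.
Need 0.435^k ≤ 1e-8/0.000916 = 1.0917e-05.
k ≥ ln(1.0917e-05)/ln(0.435) = -11.4252/-0.83241 = 13.725.
Smallest integer k = 14.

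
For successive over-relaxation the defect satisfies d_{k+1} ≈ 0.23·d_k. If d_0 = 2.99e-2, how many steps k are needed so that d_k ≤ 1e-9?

12

After k steps, d_k ≈ 2.99e-2·0.23^k.
Need 0.23^k ≤ 1e-9/2.99e-2 = 3.34448e-08.
k ≥ ln(3.34448e-08)/ln(0.23) = -17.2134/-1.46968 = 11.712.
Smallest integer k = 12.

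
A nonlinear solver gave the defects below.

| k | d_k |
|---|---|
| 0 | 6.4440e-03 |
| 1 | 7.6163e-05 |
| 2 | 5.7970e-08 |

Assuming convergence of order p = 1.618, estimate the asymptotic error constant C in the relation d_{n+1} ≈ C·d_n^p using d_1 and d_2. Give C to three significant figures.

C ≈ d_2 / d_1^1.618
  = 5.7970e-08 / (7.6163e-05)^1.618
  = 5.7970e-08 / 2.17101e-07 ≈ 0.26702

0.267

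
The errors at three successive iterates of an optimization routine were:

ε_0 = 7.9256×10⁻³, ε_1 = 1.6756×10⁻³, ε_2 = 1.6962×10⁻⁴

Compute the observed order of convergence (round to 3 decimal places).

p ≈ ln(ε_2/ε_1) / ln(ε_1/ε_0)
  = ln(1.6962×10⁻⁴/1.6756×10⁻³) / ln(1.6756×10⁻³/7.9256×10⁻³)
  = ln(0.101229) / ln(0.211416)
  = -2.290370 / -1.553928 ≈ 1.473923

1.474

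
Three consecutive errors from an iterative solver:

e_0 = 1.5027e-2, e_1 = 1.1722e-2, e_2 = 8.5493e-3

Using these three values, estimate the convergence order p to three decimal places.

1.271

p ≈ ln(e_2/e_1) / ln(e_1/e_0)
  = ln(8.5493e-3/1.1722e-2) / ln(1.1722e-2/1.5027e-2)
  = ln(0.729338) / ln(0.780063)
  = -0.315618 / -0.248381 ≈ 1.270701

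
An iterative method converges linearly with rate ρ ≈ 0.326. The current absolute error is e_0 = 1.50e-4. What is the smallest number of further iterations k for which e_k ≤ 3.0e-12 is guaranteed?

16

After k steps, e_k ≈ 1.50e-4·0.326^k.
Need 0.326^k ≤ 3.0e-12/1.50e-4 = 2e-08.
k ≥ ln(2e-08)/ln(0.326) = -17.7275/-1.12086 = 15.816.
Smallest integer k = 16.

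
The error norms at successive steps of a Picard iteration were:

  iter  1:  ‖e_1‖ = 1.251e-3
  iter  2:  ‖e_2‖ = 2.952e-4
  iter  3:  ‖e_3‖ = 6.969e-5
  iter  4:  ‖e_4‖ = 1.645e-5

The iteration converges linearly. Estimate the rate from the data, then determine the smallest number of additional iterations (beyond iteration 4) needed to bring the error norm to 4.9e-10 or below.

Rate ρ ≈ ‖e_4‖/‖e_3‖ = 1.645e-5/6.969e-5 = 0.2360.
After j more steps, ‖e_{4+j}‖ ≈ 1.645e-5·ρ^j; need ρ^j ≤ 4.9e-10/1.645e-5 = 2.97872e-05.
j ≥ ln(2.97872e-05)/ln(0.2360) = -10.4214/-1.44392 = 7.217.
So 8 more iterations are needed.

8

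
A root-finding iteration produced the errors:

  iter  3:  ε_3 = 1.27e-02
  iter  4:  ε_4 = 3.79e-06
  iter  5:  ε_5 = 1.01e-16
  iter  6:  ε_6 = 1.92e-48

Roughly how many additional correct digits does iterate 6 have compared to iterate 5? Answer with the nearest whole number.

Digits gained ≈ log₁₀(ε_5/ε_6) = log₁₀(1.01e-16/1.92e-48) = log₁₀(5.26042e+31) ≈ 31.721.

32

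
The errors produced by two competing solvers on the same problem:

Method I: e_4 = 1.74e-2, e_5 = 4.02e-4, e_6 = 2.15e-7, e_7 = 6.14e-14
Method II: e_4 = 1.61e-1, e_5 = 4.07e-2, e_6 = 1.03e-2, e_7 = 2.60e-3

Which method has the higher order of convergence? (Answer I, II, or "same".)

I

Method I: p ≈ ln(6.14e-14/2.15e-7)/ln(2.15e-7/4.02e-4) ≈ 2.00.
Method II: p ≈ ln(2.60e-3/1.03e-2)/ln(1.03e-2/4.07e-2) ≈ 1.00.
Method I has the higher order (≈2.0 vs ≈1.0).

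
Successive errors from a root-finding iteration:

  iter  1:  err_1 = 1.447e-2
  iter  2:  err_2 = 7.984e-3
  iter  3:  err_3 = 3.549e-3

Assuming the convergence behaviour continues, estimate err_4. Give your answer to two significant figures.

First estimate the order: p ≈ ln(err_3/err_2) / ln(err_2/err_1) = ln(3.549e-3/7.984e-3)/ln(7.984e-3/1.447e-2) = ln(0.444514)/ln(0.551762) ≈ 1.3635.
Then err_4 ≈ err_3·(err_3/err_2)^p = 3.549e-3·(0.444514)^1.3635 = 3.549e-3·0.331049 ≈ 0.001175.

1.2e-3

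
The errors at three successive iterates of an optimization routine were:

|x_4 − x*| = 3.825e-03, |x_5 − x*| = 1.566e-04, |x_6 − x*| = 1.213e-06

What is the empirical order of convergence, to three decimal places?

p ≈ ln(|x_6 − x*|/|x_5 − x*|) / ln(|x_5 − x*|/|x_4 − x*|)
  = ln(1.213e-06/1.566e-04) / ln(1.566e-04/3.825e-03)
  = ln(0.00774585) / ln(0.0409412)
  = -4.860598 / -3.195618 ≈ 1.521020

1.521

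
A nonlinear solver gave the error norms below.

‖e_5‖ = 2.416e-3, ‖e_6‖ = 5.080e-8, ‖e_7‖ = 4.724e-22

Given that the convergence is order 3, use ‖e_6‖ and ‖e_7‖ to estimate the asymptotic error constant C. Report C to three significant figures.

3.60

C ≈ ‖e_7‖ / ‖e_6‖^3
  = 4.724e-22 / (5.080e-8)^3
  = 4.724e-22 / 1.31097e-22 ≈ 3.6035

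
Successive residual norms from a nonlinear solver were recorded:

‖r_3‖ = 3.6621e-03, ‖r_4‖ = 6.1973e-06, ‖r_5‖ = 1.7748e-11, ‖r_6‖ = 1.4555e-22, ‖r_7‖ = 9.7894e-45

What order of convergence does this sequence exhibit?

2

Consecutive ratios: ‖r_7‖/‖r_6‖ = 9.7894e-45/1.4555e-22 = 6.7258e-23, ‖r_6‖/‖r_5‖ = 1.4555e-22/1.7748e-11 = 8.20092e-12.
p ≈ ln(6.7258e-23)/ln(8.20092e-12) = -51.0535/-25.5268 ≈ 2.00.
So the convergence is quadratic (order 2).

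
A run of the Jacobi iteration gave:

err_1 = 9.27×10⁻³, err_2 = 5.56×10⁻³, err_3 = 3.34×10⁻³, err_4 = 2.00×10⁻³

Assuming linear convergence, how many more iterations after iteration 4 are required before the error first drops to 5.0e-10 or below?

30

Rate ρ ≈ err_4/err_3 = 2.00×10⁻³/3.34×10⁻³ = 0.5988.
After j more steps, err_{4+j} ≈ 2.00×10⁻³·ρ^j; need ρ^j ≤ 5.0e-10/2.00×10⁻³ = 2.5e-07.
j ≥ ln(2.5e-07)/ln(0.5988) = -15.2018/-0.51283 = 29.643.
So 30 more iterations are needed.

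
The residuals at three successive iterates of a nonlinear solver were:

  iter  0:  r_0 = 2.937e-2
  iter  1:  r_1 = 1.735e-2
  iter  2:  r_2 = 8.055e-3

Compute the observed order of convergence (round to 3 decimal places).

1.458

p ≈ ln(r_2/r_1) / ln(r_1/r_0)
  = ln(8.055e-3/1.735e-2) / ln(1.735e-2/2.937e-2)
  = ln(0.464265) / ln(0.590739)
  = -0.767300 / -0.526381 ≈ 1.457689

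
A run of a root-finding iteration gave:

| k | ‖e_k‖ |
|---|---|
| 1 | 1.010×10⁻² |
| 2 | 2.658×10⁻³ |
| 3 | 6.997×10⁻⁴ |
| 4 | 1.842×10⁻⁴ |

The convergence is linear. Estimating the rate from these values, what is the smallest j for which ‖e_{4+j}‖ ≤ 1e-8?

8

Rate ρ ≈ ‖e_4‖/‖e_3‖ = 1.842×10⁻⁴/6.997×10⁻⁴ = 0.2633.
After j more steps, ‖e_{4+j}‖ ≈ 1.842×10⁻⁴·ρ^j; need ρ^j ≤ 1e-8/1.842×10⁻⁴ = 5.42888e-05.
j ≥ ln(5.42888e-05)/ln(0.2633) = -9.8212/-1.33446 = 7.360.
So 8 more iterations are needed.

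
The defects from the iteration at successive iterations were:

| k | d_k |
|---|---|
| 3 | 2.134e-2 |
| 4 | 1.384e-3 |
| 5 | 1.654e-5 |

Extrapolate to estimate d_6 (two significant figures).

1.3e-8

First estimate the order: p ≈ ln(d_5/d_4) / ln(d_4/d_3) = ln(1.654e-5/1.384e-3)/ln(1.384e-3/2.134e-2) = ln(0.0119509)/ln(0.0648547) ≈ 1.6183.
Then d_6 ≈ d_5·(d_5/d_4)^p = 1.654e-5·(0.0119509)^1.6183 = 1.654e-5·0.000773851 ≈ 1.28e-08.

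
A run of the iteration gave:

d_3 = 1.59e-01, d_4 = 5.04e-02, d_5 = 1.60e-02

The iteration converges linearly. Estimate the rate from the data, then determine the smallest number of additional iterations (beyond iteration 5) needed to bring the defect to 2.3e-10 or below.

Rate ρ ≈ d_5/d_4 = 1.60e-02/5.04e-02 = 0.3175.
After j more steps, d_{5+j} ≈ 1.60e-02·ρ^j; need ρ^j ≤ 2.3e-10/1.60e-02 = 1.4375e-08.
j ≥ ln(1.4375e-08)/ln(0.3175) = -18.0578/-1.14728 = 15.740.
So 16 more iterations are needed.

16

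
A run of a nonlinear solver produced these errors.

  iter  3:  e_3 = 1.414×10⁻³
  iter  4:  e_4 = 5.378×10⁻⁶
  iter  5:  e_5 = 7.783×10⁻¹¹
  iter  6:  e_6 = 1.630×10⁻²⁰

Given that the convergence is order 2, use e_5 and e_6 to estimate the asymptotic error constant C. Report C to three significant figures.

2.69

C ≈ e_6 / e_5^2
  = 1.630×10⁻²⁰ / (7.783×10⁻¹¹)^2
  = 1.630×10⁻²⁰ / 6.05751e-21 ≈ 2.6909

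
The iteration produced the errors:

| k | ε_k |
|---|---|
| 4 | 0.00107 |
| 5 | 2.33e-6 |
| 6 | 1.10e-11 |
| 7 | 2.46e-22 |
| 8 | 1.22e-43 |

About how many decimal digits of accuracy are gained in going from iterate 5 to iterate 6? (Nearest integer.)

5

Digits gained ≈ log₁₀(ε_5/ε_6) = log₁₀(2.33e-6/1.10e-11) = log₁₀(211818) ≈ 5.326.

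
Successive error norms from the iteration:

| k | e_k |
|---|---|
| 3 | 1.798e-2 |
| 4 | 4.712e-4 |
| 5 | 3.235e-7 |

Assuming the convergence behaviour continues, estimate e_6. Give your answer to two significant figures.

First estimate the order: p ≈ ln(e_5/e_4) / ln(e_4/e_3) = ln(3.235e-7/4.712e-4)/ln(4.712e-4/1.798e-2) = ln(0.000686545)/ln(0.0262069) ≈ 2.0001.
Then e_6 ≈ e_5·(e_5/e_4)^p = 3.235e-7·(0.000686545)^2.0001 = 3.235e-7·4.71001e-07 ≈ 1.524e-13.

1.5e-13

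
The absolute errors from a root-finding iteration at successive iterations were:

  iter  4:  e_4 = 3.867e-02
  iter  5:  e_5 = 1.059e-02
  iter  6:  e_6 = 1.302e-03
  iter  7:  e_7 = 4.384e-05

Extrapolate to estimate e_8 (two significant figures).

First estimate the order: p ≈ ln(e_7/e_6) / ln(e_6/e_5) = ln(4.384e-05/1.302e-03)/ln(1.302e-03/1.059e-02) = ln(0.0336713)/ln(0.122946) ≈ 1.6179.
Then e_8 ≈ e_7·(e_7/e_6)^p = 4.384e-05·(0.0336713)^1.6179 = 4.384e-05·0.00414242 ≈ 1.816e-07.

1.8e-7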